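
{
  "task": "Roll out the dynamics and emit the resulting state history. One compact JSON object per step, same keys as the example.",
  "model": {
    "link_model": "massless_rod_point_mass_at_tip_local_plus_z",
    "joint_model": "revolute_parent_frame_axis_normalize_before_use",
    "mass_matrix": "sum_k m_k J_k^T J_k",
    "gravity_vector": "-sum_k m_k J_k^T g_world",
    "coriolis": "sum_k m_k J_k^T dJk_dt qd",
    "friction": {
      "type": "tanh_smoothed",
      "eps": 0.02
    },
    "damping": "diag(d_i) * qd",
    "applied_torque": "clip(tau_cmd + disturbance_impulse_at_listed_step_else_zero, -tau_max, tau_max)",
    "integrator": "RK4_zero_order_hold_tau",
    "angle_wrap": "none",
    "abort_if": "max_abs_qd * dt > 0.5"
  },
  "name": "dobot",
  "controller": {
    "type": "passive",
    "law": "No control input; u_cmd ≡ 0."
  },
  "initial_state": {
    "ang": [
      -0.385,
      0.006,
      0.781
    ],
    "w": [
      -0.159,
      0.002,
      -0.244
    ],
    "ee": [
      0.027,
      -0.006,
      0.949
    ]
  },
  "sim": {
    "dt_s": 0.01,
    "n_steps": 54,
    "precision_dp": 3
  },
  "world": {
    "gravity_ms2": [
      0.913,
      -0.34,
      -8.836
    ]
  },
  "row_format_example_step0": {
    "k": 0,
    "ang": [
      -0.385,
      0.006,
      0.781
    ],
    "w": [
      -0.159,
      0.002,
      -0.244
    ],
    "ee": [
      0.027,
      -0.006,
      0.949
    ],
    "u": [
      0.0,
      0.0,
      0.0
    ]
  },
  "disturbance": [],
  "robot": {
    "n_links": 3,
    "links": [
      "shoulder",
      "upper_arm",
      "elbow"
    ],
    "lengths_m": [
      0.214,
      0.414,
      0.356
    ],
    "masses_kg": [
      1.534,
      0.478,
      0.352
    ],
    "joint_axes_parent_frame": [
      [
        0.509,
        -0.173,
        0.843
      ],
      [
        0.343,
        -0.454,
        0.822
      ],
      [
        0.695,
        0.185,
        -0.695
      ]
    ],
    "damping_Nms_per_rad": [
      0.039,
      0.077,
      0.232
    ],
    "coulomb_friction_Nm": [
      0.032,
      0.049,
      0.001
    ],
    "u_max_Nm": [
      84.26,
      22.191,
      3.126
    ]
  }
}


{"k":1,"ang":[-0.387,0.006,0.78],"w":[-0.259,-0.054,0.097],"ee":[0.027,-0.005,0.949],"u":[0.0,0.0,0.0]}
{"k":2,"ang":[-0.39,0.005,0.783],"w":[-0.354,-0.085,0.37],"ee":[0.028,-0.004,0.949],"u":[0.0,0.0,0.0]}
{"k":3,"ang":[-0.394,0.004,0.788],"w":[-0.443,-0.101,0.592],"ee":[0.028,-0.003,0.948],"u":[0.0,0.0,0.0]}
{"k":4,"ang":[-0.399,0.003,0.794],"w":[-0.527,-0.106,0.772],"ee":[0.028,-0.002,0.948],"u":[0.0,0.0,0.0]}
{"k":5,"ang":[-0.405,0.002,0.803],"w":[-0.607,-0.103,0.919],"ee":[0.028,-0.0,0.947],"u":[0.0,0.0,0.0]}
{"k":6,"ang":[-0.411,0.001,0.813],"w":[-0.685,-0.091,1.039],"ee":[0.028,0.001,0.946],"u":[0.0,0.0,0.0]}
{"k":7,"ang":[-0.418,0.0,0.824],"w":[-0.76,-0.074,1.137],"ee":[0.027,0.002,0.945],"u":[0.0,0.0,0.0]}
{"k":8,"ang":[-0.426,-0.0,0.835],"w":[-0.834,-0.05,1.217],"ee":[0.027,0.004,0.944],"u":[0.0,0.0,0.0]}
{"k":9,"ang":[-0.435,-0.001,0.848],"w":[-0.906,-0.022,1.284],"ee":[0.026,0.006,0.943],"u":[0.0,0.0,0.0]}
{"k":10,"ang":[-0.444,-0.001,0.861],"w":[-0.975,-0.002,1.345],"ee":[0.026,0.008,0.942],"u":[0.0,0.0,0.0]}
{"k":11,"ang":[-0.455,-0.001,0.875],"w":[-1.038,0.008,1.404],"ee":[0.025,0.01,0.941],"u":[0.0,0.0,0.0]}
{"k":12,"ang":[-0.465,-0.001,0.889],"w":[-1.099,0.016,1.457],"ee":[0.024,0.012,0.939],"u":[0.0,0.0,0.0]}
{"k":13,"ang":[-0.476,-0.001,0.904],"w":[-1.16,0.025,1.503],"ee":[0.024,0.015,0.938],"u":[0.0,0.0,0.0]}
{"k":14,"ang":[-0.488,-0.0,0.919],"w":[-1.221,0.036,1.543],"ee":[0.023,0.018,0.936],"u":[0.0,0.0,0.0]}
{"k":15,"ang":[-0.501,0.0,0.935],"w":[-1.284,0.053,1.577],"ee":[0.022,0.021,0.935],"u":[0.0,0.0,0.0]}
{"k":16,"ang":[-0.514,0.001,0.951],"w":[-1.35,0.076,1.605],"ee":[0.022,0.025,0.933],"u":[0.0,0.0,0.0]}
{"k":17,"ang":[-0.528,0.002,0.967],"w":[-1.418,0.107,1.628],"ee":[0.021,0.029,0.931],"u":[0.0,0.0,0.0]}
{"k":18,"ang":[-0.542,0.003,0.983],"w":[-1.49,0.144,1.646],"ee":[0.02,0.033,0.929],"u":[0.0,0.0,0.0]}
{"k":19,"ang":[-0.558,0.005,1.0],"w":[-1.566,0.189,1.661],"ee":[0.02,0.037,0.927],"u":[0.0,0.0,0.0]}
{"k":20,"ang":[-0.574,0.007,1.016],"w":[-1.646,0.242,1.673],"ee":[0.019,0.042,0.925],"u":[0.0,0.0,0.0]}
{"k":21,"ang":[-0.591,0.009,1.033],"w":[-1.73,0.303,1.683],"ee":[0.018,0.047,0.923],"u":[0.0,0.0,0.0]}
{"k":22,"ang":[-0.608,0.013,1.05],"w":[-1.819,0.371,1.691],"ee":[0.018,0.052,0.921],"u":[0.0,0.0,0.0]}
{"k":23,"ang":[-0.627,0.017,1.067],"w":[-1.912,0.449,1.697],"ee":[0.017,0.058,0.919],"u":[0.0,0.0,0.0]}
{"k":24,"ang":[-0.647,0.022,1.084],"w":[-2.011,0.535,1.702],"ee":[0.017,0.064,0.916],"u":[0.0,0.0,0.0]}
{"k":25,"ang":[-0.667,0.028,1.101],"w":[-2.115,0.631,1.705],"ee":[0.016,0.07,0.914],"u":[0.0,0.0,0.0]}
{"k":26,"ang":[-0.689,0.035,1.118],"w":[-2.225,0.737,1.707],"ee":[0.016,0.077,0.911],"u":[0.0,0.0,0.0]}
{"k":27,"ang":[-0.712,0.042,1.135],"w":[-2.341,0.853,1.709],"ee":[0.015,0.084,0.908],"u":[0.0,0.0,0.0]}
{"k":28,"ang":[-0.736,0.052,1.152],"w":[-2.464,0.98,1.71],"ee":[0.015,0.092,0.906],"u":[0.0,0.0,0.0]}
{"k":29,"ang":[-0.761,0.062,1.169],"w":[-2.593,1.119,1.711],"ee":[0.015,0.099,0.902],"u":[0.0,0.0,0.0]}
{"k":30,"ang":[-0.788,0.074,1.187],"w":[-2.729,1.269,1.712],"ee":[0.015,0.108,0.899],"u":[0.0,0.0,0.0]}
{"k":31,"ang":[-0.816,0.088,1.204],"w":[-2.873,1.432,1.714],"ee":[0.015,0.116,0.895],"u":[0.0,0.0,0.0]}
{"k":32,"ang":[-0.845,0.103,1.221],"w":[-3.024,1.608,1.715],"ee":[0.015,0.125,0.892],"u":[0.0,0.0,0.0]}
{"k":33,"ang":[-0.876,0.12,1.238],"w":[-3.184,1.798,1.718],"ee":[0.016,0.135,0.888],"u":[0.0,0.0,0.0]}
{"k":34,"ang":[-0.909,0.139,1.255],"w":[-3.353,2.002,1.722],"ee":[0.016,0.144,0.883],"u":[0.0,0.0,0.0]}
{"k":35,"ang":[-0.943,0.16,1.272],"w":[-3.531,2.221,1.729],"ee":[0.017,0.154,0.879],"u":[0.0,0.0,0.0]}
{"k":36,"ang":[-0.98,0.183,1.29],"w":[-3.718,2.455,1.737],"ee":[0.018,0.164,0.874],"u":[0.0,0.0,0.0]}
{"k":37,"ang":[-1.018,0.209,1.307],"w":[-3.915,2.704,1.749],"ee":[0.02,0.175,0.869],"u":[0.0,0.0,0.0]}
{"k":38,"ang":[-1.058,0.237,1.325],"w":[-4.123,2.967,1.766],"ee":[0.021,0.185,0.863],"u":[0.0,0.0,0.0]}
{"k":39,"ang":[-1.1,0.268,1.342],"w":[-4.34,3.245,1.788],"ee":[0.023,0.196,0.857],"u":[0.0,0.0,0.0]}
{"k":40,"ang":[-1.145,0.302,1.361],"w":[-4.568,3.535,1.816],"ee":[0.026,0.207,0.85],"u":[0.0,0.0,0.0]}
{"k":41,"ang":[-1.192,0.339,1.379],"w":[-4.805,3.836,1.853],"ee":[0.028,0.218,0.843],"u":[0.0,0.0,0.0]}
{"k":42,"ang":[-1.241,0.379,1.398],"w":[-5.051,4.144,1.9],"ee":[0.031,0.229,0.836],"u":[0.0,0.0,0.0]}
{"k":43,"ang":[-1.293,0.422,1.417],"w":[-5.304,4.455,1.958],"ee":[0.035,0.24,0.828],"u":[0.0,0.0,0.0]}
{"k":44,"ang":[-1.347,0.468,1.437],"w":[-5.562,4.762,2.029],"ee":[0.039,0.251,0.82],"u":[0.0,0.0,0.0]}
{"k":45,"ang":[-1.404,0.517,1.458],"w":[-5.822,5.057,2.115],"ee":[0.043,0.262,0.811],"u":[0.0,0.0,0.0]}
{"k":46,"ang":[-1.463,0.569,1.479],"w":[-6.078,5.329,2.216],"ee":[0.048,0.272,0.801],"u":[0.0,0.0,0.0]}
{"k":47,"ang":[-1.525,0.624,1.502],"w":[-6.325,5.568,2.331],"ee":[0.054,0.282,0.791],"u":[0.0,0.0,0.0]}
{"k":48,"ang":[-1.59,0.68,1.526],"w":[-6.558,5.76,2.459],"ee":[0.06,0.292,0.78],"u":[0.0,0.0,0.0]}
{"k":49,"ang":[-1.657,0.739,1.551],"w":[-6.77,5.895,2.595],"ee":[0.067,0.301,0.769],"u":[0.0,0.0,0.0]}
{"k":50,"ang":[-1.725,0.798,1.578],"w":[-6.955,5.963,2.735],"ee":[0.075,0.309,0.758],"u":[0.0,0.0,0.0]}
{"k":51,"ang":[-1.796,0.858,1.606],"w":[-7.11,5.959,2.871],"ee":[0.083,0.317,0.746],"u":[0.0,0.0,0.0]}
{"k":52,"ang":[-1.867,0.917,1.635],"w":[-7.232,5.883,2.996],"ee":[0.093,0.324,0.733],"u":[0.0,0.0,0.0]}
{"k":53,"ang":[-1.94,0.975,1.666],"w":[-7.32,5.736,3.104],"ee":[0.102,0.331,0.72],"u":[0.0,0.0,0.0]}
{"k":54,"ang":[-2.014,1.031,1.697],"w":[-7.376,5.526,3.189],"ee":[0.113,0.338,0.707]}


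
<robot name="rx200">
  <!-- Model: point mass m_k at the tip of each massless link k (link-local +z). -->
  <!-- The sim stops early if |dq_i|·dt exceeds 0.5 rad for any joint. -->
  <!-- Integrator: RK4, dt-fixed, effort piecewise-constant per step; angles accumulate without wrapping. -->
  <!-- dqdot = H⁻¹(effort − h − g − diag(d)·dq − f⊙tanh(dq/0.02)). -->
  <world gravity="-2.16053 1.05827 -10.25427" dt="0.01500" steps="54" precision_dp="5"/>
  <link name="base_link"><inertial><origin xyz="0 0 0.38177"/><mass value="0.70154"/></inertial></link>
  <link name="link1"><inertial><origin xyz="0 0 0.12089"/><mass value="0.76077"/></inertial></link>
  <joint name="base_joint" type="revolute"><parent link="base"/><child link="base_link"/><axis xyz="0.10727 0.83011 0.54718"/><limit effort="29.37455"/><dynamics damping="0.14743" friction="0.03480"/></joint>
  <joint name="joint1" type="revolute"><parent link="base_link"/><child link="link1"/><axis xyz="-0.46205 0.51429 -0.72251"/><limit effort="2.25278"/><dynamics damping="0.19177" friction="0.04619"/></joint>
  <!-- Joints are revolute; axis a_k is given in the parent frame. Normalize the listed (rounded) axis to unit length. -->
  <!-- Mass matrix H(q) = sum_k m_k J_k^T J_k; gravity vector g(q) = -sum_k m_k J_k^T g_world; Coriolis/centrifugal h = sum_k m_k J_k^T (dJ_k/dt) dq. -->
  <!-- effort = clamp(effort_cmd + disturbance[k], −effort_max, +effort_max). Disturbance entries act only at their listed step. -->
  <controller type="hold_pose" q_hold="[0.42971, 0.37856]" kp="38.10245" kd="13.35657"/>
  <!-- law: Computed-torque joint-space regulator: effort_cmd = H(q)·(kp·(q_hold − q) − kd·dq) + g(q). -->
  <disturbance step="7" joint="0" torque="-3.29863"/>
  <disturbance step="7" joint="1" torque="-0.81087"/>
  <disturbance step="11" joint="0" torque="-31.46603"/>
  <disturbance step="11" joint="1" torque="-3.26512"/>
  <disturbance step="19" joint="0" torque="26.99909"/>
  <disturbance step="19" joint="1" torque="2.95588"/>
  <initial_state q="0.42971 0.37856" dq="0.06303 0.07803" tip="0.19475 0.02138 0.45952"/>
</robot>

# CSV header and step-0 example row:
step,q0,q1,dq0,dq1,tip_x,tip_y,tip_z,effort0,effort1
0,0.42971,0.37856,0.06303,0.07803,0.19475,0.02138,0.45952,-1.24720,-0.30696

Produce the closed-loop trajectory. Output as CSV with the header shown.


step,q0,q1,dq0,dq1,tip_x,tip_y,tip_z,effort0,effort1
1,0.43065,0.37861,0.04483,0.08427,0.19510,0.02143,0.45937,-1.21264,-0.30334
2,0.43134,0.37870,0.03056,0.08455,0.19537,0.02148,0.45925,-1.18378,-0.30015
3,0.43185,0.37876,0.01950,0.08253,0.19556,0.02151,0.45917,-1.16037,-0.29748
4,0.43221,0.37877,0.01112,0.07961,0.19569,0.02153,0.45911,-1.14194,-0.29531
5,0.43247,0.37873,0.00480,0.07683,0.19578,0.02154,0.45907,-1.12756,-0.29358
6,0.43264,0.37864,0.00002,0.07456,0.19584,0.02155,0.45905,-1.11633,-0.29219
7,0.43275,0.37851,-0.00359,0.07278,0.19588,0.02155,0.45903,-4.40616,-1.10196
8,0.43223,0.36653,-0.10532,-1.30701,0.19508,0.02090,0.45961,-0.42075,-0.15584
9,0.42998,0.35674,-0.16596,-0.26645,0.19375,0.02025,0.46037,-0.51968,-0.20357
10,0.42753,0.35548,-0.14480,-0.05385,0.19277,0.02005,0.46081,-0.60456,-0.22094
11,0.42552,0.35565,-0.10638,-0.07113,0.19204,0.01995,0.46112,-29.37455,-2.25278
12,0.40452,0.38536,-2.61013,3.23594,0.18575,0.02035,0.46316,5.18676,0.26967
13,0.37177,0.40838,-1.82756,0.48877,0.17470,0.01988,0.46704,4.28060,0.26963
14,0.34805,0.40977,-1.36972,-0.01512,0.16580,0.01893,0.47029,3.51567,0.20161
15,0.33013,0.40837,-1.03185,-0.06674,0.15889,0.01818,0.47272,2.86745,0.13044
16,0.31665,0.40795,-0.75530,-0.09554,0.15369,0.01769,0.47446,2.31708,0.06948
17,0.30692,0.40735,-0.52856,-0.11838,0.14992,0.01735,0.47569,1.84962,0.01792
18,0.30025,0.40667,-0.34521,-0.12016,0.14730,0.01712,0.47653,1.45211,-0.02638
19,0.29606,0.40607,-0.19677,-0.11573,0.14565,0.01697,0.47705,28.11269,2.25278
20,0.31125,0.38708,2.17093,-2.02511,0.15040,0.01655,0.47593,-4.73302,-0.62352
21,0.33958,0.37133,1.64811,-0.40999,0.16040,0.01676,0.47292,-4.16302,-0.61147
22,0.36170,0.36926,1.32244,-0.03306,0.16874,0.01753,0.47001,-3.68533,-0.57092
23,0.37963,0.36985,1.08557,-0.03706,0.17557,0.01835,0.46746,-3.28210,-0.52540
24,0.39428,0.37049,0.88667,-0.03120,0.18113,0.01908,0.46530,-2.94127,-0.48734
25,0.40620,0.37120,0.72079,-0.02713,0.18563,0.01971,0.46348,-2.65310,-0.45520
26,0.41585,0.37193,0.58275,-0.02596,0.18927,0.02026,0.46197,-2.40938,-0.42801
27,0.42360,0.37265,0.46804,-0.02670,0.19219,0.02073,0.46073,-2.20316,-0.40500
28,0.42978,0.37336,0.37283,-0.02847,0.19452,0.02111,0.45972,-2.02860,-0.38555
29,0.43466,0.37405,0.29393,-0.03077,0.19635,0.02143,0.45891,-1.88076,-0.36911
30,0.43845,0.37470,0.22868,-0.03330,0.19778,0.02168,0.45828,-1.75548,-0.35522
31,0.44135,0.37533,0.17484,-0.03587,0.19888,0.02189,0.45778,-1.64923,-0.34349
32,0.44351,0.37592,0.13055,-0.03835,0.19971,0.02205,0.45740,-1.55906,-0.33358
33,0.44507,0.37648,0.09424,-0.04075,0.20031,0.02217,0.45712,-1.48250,-0.32521
34,0.44613,0.37701,0.06490,-0.04413,0.20073,0.02226,0.45693,-1.41786,-0.31815
35,0.44679,0.37750,0.04188,-0.05000,0.20099,0.02233,0.45680,-1.36422,-0.31221
36,0.44715,0.37793,0.02380,-0.05551,0.20114,0.02237,0.45672,-1.31981,-0.30731
37,0.44726,0.37828,0.01020,-0.06175,0.20120,0.02240,0.45669,-1.28396,-0.30330
38,0.44720,0.37854,0.00009,-0.06724,0.20119,0.02241,0.45669,-1.25526,-0.30007
39,0.44700,0.37872,-0.00737,-0.07129,0.20113,0.02241,0.45671,-1.23226,-0.29751
40,0.44672,0.37884,-0.01276,-0.07427,0.20103,0.02240,0.45675,-1.21379,-0.29546
41,0.44636,0.37891,-0.01658,-0.07643,0.20091,0.02238,0.45681,-1.19882,-0.29381
42,0.44596,0.37894,-0.01922,-0.07792,0.20076,0.02236,0.45687,-1.18652,-0.29247
43,0.44553,0.37896,-0.02097,-0.07892,0.20060,0.02233,0.45694,-1.17630,-0.29137
44,0.44508,0.37896,-0.02204,-0.07955,0.20044,0.02230,0.45702,-1.16768,-0.29046
45,0.44461,0.37895,-0.02260,-0.07992,0.20027,0.02227,0.45709,-1.16034,-0.28969
46,0.44414,0.37894,-0.02277,-0.08010,0.20009,0.02224,0.45717,-1.15400,-0.28904
47,0.44367,0.37893,-0.02264,-0.08015,0.19992,0.02222,0.45725,-1.14848,-0.28848
48,0.44320,0.37892,-0.02230,-0.08009,0.19975,0.02219,0.45733,-1.14362,-0.28800
49,0.44274,0.37891,-0.02179,-0.07997,0.19958,0.02216,0.45740,-1.13928,-0.28758
50,0.44228,0.37890,-0.02116,-0.07979,0.19941,0.02213,0.45748,-1.13538,-0.28721
51,0.44184,0.37889,-0.02045,-0.07957,0.19924,0.02210,0.45755,-1.13184,-0.28688
52,0.44141,0.37889,-0.01968,-0.07932,0.19909,0.02208,0.45762,-1.12859,-0.28659
53,0.44099,0.37890,-0.01888,-0.07905,0.19893,0.02205,0.45769,-1.12558,-0.28632
54,0.44058,0.37891,-0.01807,-0.07877,0.19878,0.02203,0.45775,,


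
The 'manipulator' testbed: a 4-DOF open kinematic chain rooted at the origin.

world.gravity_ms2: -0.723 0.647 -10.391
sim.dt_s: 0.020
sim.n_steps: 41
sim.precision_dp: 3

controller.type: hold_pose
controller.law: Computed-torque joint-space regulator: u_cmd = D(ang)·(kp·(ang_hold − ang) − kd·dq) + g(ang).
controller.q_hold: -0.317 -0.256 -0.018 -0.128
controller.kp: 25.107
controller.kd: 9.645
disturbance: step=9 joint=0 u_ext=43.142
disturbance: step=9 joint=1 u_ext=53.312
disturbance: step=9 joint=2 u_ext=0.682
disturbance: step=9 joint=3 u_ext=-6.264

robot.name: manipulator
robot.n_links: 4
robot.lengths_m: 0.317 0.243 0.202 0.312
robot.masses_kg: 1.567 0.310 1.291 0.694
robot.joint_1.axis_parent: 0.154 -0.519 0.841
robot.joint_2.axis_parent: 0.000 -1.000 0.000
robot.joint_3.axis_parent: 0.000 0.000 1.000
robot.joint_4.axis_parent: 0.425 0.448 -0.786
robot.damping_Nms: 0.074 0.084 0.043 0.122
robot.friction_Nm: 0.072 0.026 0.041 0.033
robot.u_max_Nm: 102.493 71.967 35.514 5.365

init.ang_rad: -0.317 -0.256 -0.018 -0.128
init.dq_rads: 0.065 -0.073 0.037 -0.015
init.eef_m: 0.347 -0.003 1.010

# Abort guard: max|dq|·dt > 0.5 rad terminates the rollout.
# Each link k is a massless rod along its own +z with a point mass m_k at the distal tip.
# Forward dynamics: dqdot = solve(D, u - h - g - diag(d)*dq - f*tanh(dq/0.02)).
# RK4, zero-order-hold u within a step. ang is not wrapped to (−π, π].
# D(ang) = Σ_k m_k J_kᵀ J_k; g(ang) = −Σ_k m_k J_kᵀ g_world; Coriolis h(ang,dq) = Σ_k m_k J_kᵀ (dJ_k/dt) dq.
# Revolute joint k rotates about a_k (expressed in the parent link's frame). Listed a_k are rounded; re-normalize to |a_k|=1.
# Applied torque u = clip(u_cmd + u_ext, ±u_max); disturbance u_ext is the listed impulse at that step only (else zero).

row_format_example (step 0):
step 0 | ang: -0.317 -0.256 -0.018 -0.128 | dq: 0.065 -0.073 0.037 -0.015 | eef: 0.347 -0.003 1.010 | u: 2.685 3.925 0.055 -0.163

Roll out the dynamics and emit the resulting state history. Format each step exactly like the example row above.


step 1 | ang: -0.317 -0.256 -0.063 -0.126 | dq: 0.095 -0.200 4.236 -0.546 | eef: 0.347 -0.002 1.009 | u: 2.650 3.851 0.047 -0.084
step 2 | ang: -0.318 -0.253 -0.204 -0.128 | dq: 0.052 -0.199 -1.933 -3.225 | eef: 0.349 -0.000 1.009 | u: 2.077 2.976 0.077 0.632
step 3 | ang: -0.316 -0.258 -0.160 -0.187 | dq: -0.142 0.223 -11.607 -2.595 | eef: 0.345 0.008 1.009 | u: 2.016 2.841 0.161 0.658
step 4 | ang: -0.318 -0.258 -0.239 -0.242 | dq: -0.117 0.114 -5.757 -2.636 | eef: 0.343 0.019 1.009 | u: 2.096 2.885 0.181 0.703
step 5 | ang: -0.319 -0.258 -0.294 -0.290 | dq: -0.068 0.014 -1.624 -1.999 | eef: 0.342 0.028 1.009 | u: 2.185 3.000 0.171 0.594
step 6 | ang: -0.320 -0.258 -0.311 -0.323 | dq: -0.045 -0.004 -0.386 -1.358 | eef: 0.340 0.034 1.009 | u: 2.255 3.100 0.170 0.484
step 7 | ang: -0.321 -0.258 -0.314 -0.345 | dq: -0.031 0.009 -0.107 -0.833 | eef: 0.339 0.037 1.009 | u: 2.307 3.179 0.173 0.394
step 8 | ang: -0.321 -0.258 -0.314 -0.358 | dq: -0.020 0.026 -0.103 -0.434 | eef: 0.338 0.040 1.009 | u: 2.350 3.247 0.177 0.325
step 9 | ang: -0.322 -0.257 -0.313 -0.364 | dq: -0.011 0.032 -0.034 -0.154 | eef: 0.337 0.041 1.009 | u: 45.531 56.620 0.859 -5.365
step 10 | ang: -0.329 -0.226 -0.468 -0.355 | dq: -0.729 2.991 -14.984 0.497 | eef: 0.331 0.047 1.011 | u: -6.125 -7.345 -0.083 1.412
step 11 | ang: -0.341 -0.178 -0.664 -0.357 | dq: -0.462 1.932 -4.952 -0.367 | eef: 0.316 0.058 1.016 | u: -4.878 -6.058 -0.225 1.170
step 12 | ang: -0.348 -0.145 -0.720 -0.363 | dq: -0.302 1.341 -1.063 -0.189 | eef: 0.302 0.065 1.021 | u: -3.861 -4.983 -0.234 0.998
step 13 | ang: -0.353 -0.123 -0.726 -0.365 | dq: -0.190 0.962 0.162 0.005 | eef: 0.290 0.070 1.025 | u: -3.004 -4.054 -0.201 0.888
step 14 | ang: -0.356 -0.106 -0.724 -0.364 | dq: -0.096 0.692 0.147 0.098 | eef: 0.280 0.073 1.028 | u: -2.262 -3.227 -0.154 0.811
step 15 | ang: -0.357 -0.094 -0.723 -0.362 | dq: -0.018 0.464 0.146 0.146 | eef: 0.273 0.076 1.030 | u: -1.615 -2.485 -0.113 0.745
step 16 | ang: -0.357 -0.087 -0.722 -0.358 | dq: 0.019 0.295 0.152 0.190 | eef: 0.267 0.077 1.031 | u: -1.037 -1.819 -0.077 0.687
step 17 | ang: -0.356 -0.082 -0.721 -0.354 | dq: 0.033 0.167 0.205 0.227 | eef: 0.264 0.077 1.032 | u: -0.523 -1.225 -0.046 0.637
step 18 | ang: -0.356 -0.080 -0.720 -0.349 | dq: 0.043 0.067 0.146 0.256 | eef: 0.262 0.077 1.033 | u: -0.074 -0.694 -0.018 0.593
step 19 | ang: -0.355 -0.079 -0.717 -0.344 | dq: 0.048 -0.028 0.373 0.268 | eef: 0.261 0.076 1.034 | u: 0.317 -0.224 0.003 0.555
step 20 | ang: -0.354 -0.080 -0.715 -0.338 | dq: 0.038 -0.070 0.146 0.298 | eef: 0.261 0.075 1.034 | u: 0.657 0.186 0.025 0.520
step 21 | ang: -0.353 -0.082 -0.713 -0.332 | dq: 0.034 -0.129 0.392 0.302 | eef: 0.261 0.073 1.034 | u: 0.952 0.551 0.038 0.491
step 22 | ang: -0.353 -0.084 -0.710 -0.326 | dq: 0.027 -0.151 0.135 0.317 | eef: 0.263 0.071 1.034 | u: 1.208 0.875 0.055 0.464
step 23 | ang: -0.352 -0.087 -0.708 -0.319 | dq: 0.026 -0.196 0.398 0.307 | eef: 0.265 0.070 1.034 | u: 1.430 1.164 0.063 0.441
step 24 | ang: -0.352 -0.091 -0.706 -0.313 | dq: 0.022 -0.207 0.190 0.312 | eef: 0.267 0.068 1.033 | u: 1.622 1.421 0.075 0.420
step 25 | ang: -0.351 -0.095 -0.704 -0.307 | dq: 0.024 -0.239 0.426 0.296 | eef: 0.270 0.065 1.033 | u: 1.788 1.650 0.080 0.402
step 26 | ang: -0.351 -0.100 -0.699 -0.301 | dq: 0.023 -0.252 0.455 0.287 | eef: 0.273 0.063 1.032 | u: 1.930 1.853 0.086 0.386
step 27 | ang: -0.351 -0.105 -0.695 -0.295 | dq: 0.023 -0.263 0.497 0.276 | eef: 0.276 0.061 1.032 | u: 2.053 2.033 0.091 0.371
step 28 | ang: -0.350 -0.110 -0.690 -0.289 | dq: 0.023 -0.269 0.521 0.264 | eef: 0.279 0.059 1.031 | u: 2.159 2.195 0.095 0.357
step 29 | ang: -0.350 -0.115 -0.685 -0.284 | dq: 0.023 -0.272 0.538 0.252 | eef: 0.282 0.057 1.030 | u: 2.250 2.339 0.098 0.345
step 30 | ang: -0.350 -0.120 -0.680 -0.278 | dq: 0.023 -0.272 0.549 0.240 | eef: 0.285 0.055 1.029 | u: 2.328 2.467 0.101 0.333
step 31 | ang: -0.349 -0.125 -0.676 -0.274 | dq: 0.023 -0.270 0.559 0.228 | eef: 0.288 0.053 1.029 | u: 2.395 2.582 0.102 0.323
step 32 | ang: -0.349 -0.130 -0.672 -0.269 | dq: 0.022 -0.266 0.568 0.215 | eef: 0.292 0.051 1.028 | u: 2.452 2.684 0.104 0.314
step 33 | ang: -0.349 -0.135 -0.668 -0.264 | dq: 0.022 -0.262 0.579 0.203 | eef: 0.295 0.049 1.027 | u: 2.501 2.776 0.105 0.306
step 34 | ang: -0.349 -0.139 -0.664 -0.260 | dq: 0.022 -0.256 0.592 0.190 | eef: 0.298 0.047 1.026 | u: 2.542 2.857 0.105 0.298
step 35 | ang: -0.348 -0.144 -0.661 -0.256 | dq: 0.022 -0.249 0.607 0.178 | eef: 0.300 0.045 1.025 | u: 2.577 2.930 0.106 0.292
step 36 | ang: -0.348 -0.148 -0.658 -0.252 | dq: 0.022 -0.242 0.623 0.165 | eef: 0.303 0.044 1.025 | u: 2.607 2.995 0.106 0.286
step 37 | ang: -0.348 -0.152 -0.655 -0.248 | dq: 0.022 -0.234 0.641 0.153 | eef: 0.306 0.042 1.024 | u: 2.632 3.053 0.106 0.281
step 38 | ang: -0.348 -0.156 -0.652 -0.245 | dq: 0.022 -0.227 0.660 0.140 | eef: 0.308 0.041 1.023 | u: 2.653 3.105 0.106 0.276
step 39 | ang: -0.348 -0.160 -0.650 -0.242 | dq: 0.022 -0.219 0.681 0.128 | eef: 0.311 0.039 1.022 | u: 2.670 3.152 0.105 0.273
step 40 | ang: -0.347 -0.164 -0.648 -0.239 | dq: 0.022 -0.212 0.704 0.115 | eef: 0.313 0.038 1.022 | u: 2.685 3.193 0.105 0.269
step 41 | ang: -0.347 -0.167 -0.646 -0.236 | dq: 0.023 -0.205 0.730 0.102 | eef: 0.316 0.037 1.021


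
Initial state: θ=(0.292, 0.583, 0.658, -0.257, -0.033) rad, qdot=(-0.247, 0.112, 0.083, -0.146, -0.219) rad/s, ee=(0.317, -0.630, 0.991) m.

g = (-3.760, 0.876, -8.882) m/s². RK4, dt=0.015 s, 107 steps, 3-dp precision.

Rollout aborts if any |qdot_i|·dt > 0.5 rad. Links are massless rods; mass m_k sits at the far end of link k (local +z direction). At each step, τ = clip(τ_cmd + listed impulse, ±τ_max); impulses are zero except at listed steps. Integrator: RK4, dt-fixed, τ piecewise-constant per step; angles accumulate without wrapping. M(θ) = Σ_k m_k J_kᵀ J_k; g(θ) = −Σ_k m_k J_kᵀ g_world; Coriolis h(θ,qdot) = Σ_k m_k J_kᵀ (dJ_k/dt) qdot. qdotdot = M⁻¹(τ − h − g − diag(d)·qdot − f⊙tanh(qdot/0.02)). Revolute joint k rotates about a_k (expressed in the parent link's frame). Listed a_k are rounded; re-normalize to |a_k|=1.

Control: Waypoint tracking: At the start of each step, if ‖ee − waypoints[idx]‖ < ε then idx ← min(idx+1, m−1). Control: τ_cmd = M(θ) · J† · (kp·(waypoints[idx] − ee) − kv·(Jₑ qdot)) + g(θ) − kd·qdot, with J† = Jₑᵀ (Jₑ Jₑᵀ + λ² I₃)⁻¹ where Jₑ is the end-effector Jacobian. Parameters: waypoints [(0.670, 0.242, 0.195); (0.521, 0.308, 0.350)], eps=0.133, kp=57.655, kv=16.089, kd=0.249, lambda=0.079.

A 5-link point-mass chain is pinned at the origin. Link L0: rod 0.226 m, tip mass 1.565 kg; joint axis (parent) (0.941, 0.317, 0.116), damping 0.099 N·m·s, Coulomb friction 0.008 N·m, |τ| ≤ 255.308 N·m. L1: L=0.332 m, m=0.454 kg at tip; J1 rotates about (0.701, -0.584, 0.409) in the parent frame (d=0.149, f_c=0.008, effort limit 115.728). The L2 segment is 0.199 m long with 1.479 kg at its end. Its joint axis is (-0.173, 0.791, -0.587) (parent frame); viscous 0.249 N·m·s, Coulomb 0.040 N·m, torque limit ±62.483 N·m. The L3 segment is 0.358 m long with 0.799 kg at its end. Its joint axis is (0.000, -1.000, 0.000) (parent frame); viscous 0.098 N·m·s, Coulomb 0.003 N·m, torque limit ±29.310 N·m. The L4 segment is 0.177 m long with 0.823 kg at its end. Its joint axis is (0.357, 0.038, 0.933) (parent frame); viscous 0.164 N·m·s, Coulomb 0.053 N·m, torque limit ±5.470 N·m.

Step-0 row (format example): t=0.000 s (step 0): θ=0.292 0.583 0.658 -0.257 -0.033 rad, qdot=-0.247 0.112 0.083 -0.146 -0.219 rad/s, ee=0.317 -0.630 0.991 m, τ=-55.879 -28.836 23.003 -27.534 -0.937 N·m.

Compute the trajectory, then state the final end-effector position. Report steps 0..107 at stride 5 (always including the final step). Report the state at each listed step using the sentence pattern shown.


t=0.075 s (step 5): θ=0.104 0.851 0.756 -0.633 0.006 rad, qdot=-3.206 4.811 1.243 -7.274 0.728 rad/s, ee=0.357 -0.519 0.914 m, τ=4.638 -8.103 7.531 -4.790 -0.180 N·m.
t=0.150 s (step 10): θ=-0.081 1.126 0.854 -1.114 0.015 rad, qdot=-1.715 2.077 1.577 -5.226 -0.509 rad/s, ee=0.404 -0.329 0.761 m, τ=-6.328 -13.020 -1.689 7.974 0.093 N·m.
t=0.225 s (step 15): θ=-0.201 1.129 1.015 -1.397 -0.070 rad, qdot=-1.909 -2.362 2.561 -2.503 -1.860 rad/s, ee=0.427 -0.189 0.594 m, τ=-51.510 -30.340 -8.969 13.504 0.147 N·m.
t=0.300 s (step 20): θ=-0.351 0.811 1.097 -1.601 -0.181 rad, qdot=-0.488 -2.579 -1.599 -3.626 -0.698 rad/s, ee=0.385 -0.129 0.470 m, τ=124.745 58.972 -7.036 15.126 -0.200 N·m.
t=0.375 s (step 25): θ=-0.190 0.903 0.851 -1.894 -0.259 rad, qdot=4.555 2.774 -5.186 -4.650 -1.528 rad/s, ee=0.355 -0.095 0.416 m, τ=-57.550 -34.823 -3.354 9.542 0.277 N·m.
t=0.450 s (step 30): θ=-0.067 0.823 0.675 -2.055 -0.305 rad, qdot=-1.788 -5.253 0.529 0.405 -0.224 rad/s, ee=0.338 -0.090 0.394 m, τ=-114.753 -67.065 -3.652 8.553 -0.217 N·m.
t=0.525 s (step 35): θ=-0.244 0.117 0.512 -2.089 -0.236 rad, qdot=-2.140 -10.565 -4.553 -0.990 0.200 rad/s, ee=0.352 -0.046 0.385 m, τ=38.039 4.061 1.898 7.255 -0.034 N·m.
t=0.600 s (step 40): θ=-0.453 -0.550 0.195 -2.102 -0.216 rad, qdot=-3.794 -7.241 -3.441 0.687 -0.943 rad/s, ee=0.419 0.025 0.374 m, τ=18.852 2.044 3.009 2.212 0.408 N·m.
t=0.675 s (step 45): θ=-0.813 -0.997 -0.051 -2.045 -0.209 rad, qdot=-5.710 -4.680 -2.948 0.838 -0.963 rad/s, ee=0.481 0.099 0.362 m, τ=24.987 -5.136 6.589 0.425 0.364 N·m.
t=0.750 s (step 50): θ=-1.271 -1.274 -0.276 -2.003 -0.201 rad, qdot=-6.308 -2.762 -2.740 0.453 -0.903 rad/s, ee=0.520 0.181 0.342 m, τ=24.387 -15.596 7.896 -0.555 0.142 N·m.
t=0.825 s (step 55): θ=-1.726 -1.436 -0.477 -1.985 -0.191 rad, qdot=-5.733 -1.614 -2.357 0.191 -0.793 rad/s, ee=0.547 0.248 0.306 m, τ=18.829 -20.707 6.853 -0.771 -0.045 N·m.
t=0.900 s (step 60): θ=-2.119 -1.535 -0.649 -1.981 -0.180 rad, qdot=-4.759 -1.027 -1.996 0.074 -0.689 rad/s, ee=0.571 0.287 0.266 m, τ=10.623 -33.768 13.789 -5.630 0.237 N·m.
t=0.975 s (step 65): θ=-2.457 -1.625 -0.767 -1.978 -0.167 rad, qdot=-4.248 -1.338 -1.376 0.003 -0.605 rad/s, ee=0.574 0.311 0.249 m, τ=7.831 -22.968 5.182 -0.715 -0.169 N·m.
t=1.050 s (step 70): θ=-2.754 -1.735 -0.895 -1.986 -0.158 rad, qdot=-3.689 -1.498 -1.865 -0.089 -0.667 rad/s, ee=0.562 0.327 0.253 m, τ=4.627 -15.455 1.300 1.720 -0.256 N·m.
t=1.125 s (step 75): θ=-3.008 -1.845 -1.053 -1.994 -0.157 rad, qdot=-3.061 -1.363 -2.103 -0.019 -0.659 rad/s, ee=0.551 0.337 0.263 m, τ=2.316 -9.833 -0.607 2.805 -0.275 N·m.
t=1.200 s (step 80): θ=-3.209 -1.939 -1.212 -1.994 -0.158 rad, qdot=-2.286 -1.069 -1.898 0.080 -0.581 rad/s, ee=0.543 0.344 0.276 m, τ=0.789 -6.083 -1.445 3.319 -0.277 N·m.
t=1.275 s (step 85): θ=-3.349 -2.008 -1.343 -1.988 -0.157 rad, qdot=-1.480 -0.765 -1.461 0.120 -0.477 rad/s, ee=0.539 0.347 0.287 m, τ=-0.297 -3.949 -1.627 3.560 -0.267 N·m.
t=1.350 s (step 90): θ=-3.434 -2.058 -1.441 -1.981 -0.151 rad, qdot=-0.802 -0.524 -1.020 0.105 -0.385 rad/s, ee=0.536 0.347 0.298 m, τ=-1.086 -2.927 -1.456 3.643 -0.248 N·m.
t=1.425 s (step 95): θ=-3.475 -2.091 -1.508 -1.976 -0.142 rad, qdot=-0.323 -0.356 -0.671 0.072 -0.315 rad/s, ee=0.534 0.343 0.307 m, τ=-1.617 -2.542 -1.160 3.640 -0.229 N·m.
t=1.500 s (step 100): θ=-3.487 -2.115 -1.553 -1.973 -0.130 rad, qdot=-0.027 -0.244 -0.422 0.042 -0.267 rad/s, ee=0.532 0.339 0.316 m, τ=-1.927 -2.477 -0.866 3.599 -0.214 N·m.
t=1.575 s (step 105): θ=-3.482 -2.131 -1.582 -1.972 -0.116 rad, qdot=0.126 -0.170 -0.256 0.023 -0.235 rad/s, ee=0.530 0.333 0.323 m, τ=-2.068 -2.558 -0.621 3.546 -0.204 N·m.
t=1.605 s (step 107): θ=-3.478 -2.136 -1.591 -1.972 -0.110 rad, qdot=0.161 -0.148 -0.207 0.019 -0.226 rad/s, ee=0.530 0.331 0.325 m.
final ee position (m): 0.530 0.331 0.325


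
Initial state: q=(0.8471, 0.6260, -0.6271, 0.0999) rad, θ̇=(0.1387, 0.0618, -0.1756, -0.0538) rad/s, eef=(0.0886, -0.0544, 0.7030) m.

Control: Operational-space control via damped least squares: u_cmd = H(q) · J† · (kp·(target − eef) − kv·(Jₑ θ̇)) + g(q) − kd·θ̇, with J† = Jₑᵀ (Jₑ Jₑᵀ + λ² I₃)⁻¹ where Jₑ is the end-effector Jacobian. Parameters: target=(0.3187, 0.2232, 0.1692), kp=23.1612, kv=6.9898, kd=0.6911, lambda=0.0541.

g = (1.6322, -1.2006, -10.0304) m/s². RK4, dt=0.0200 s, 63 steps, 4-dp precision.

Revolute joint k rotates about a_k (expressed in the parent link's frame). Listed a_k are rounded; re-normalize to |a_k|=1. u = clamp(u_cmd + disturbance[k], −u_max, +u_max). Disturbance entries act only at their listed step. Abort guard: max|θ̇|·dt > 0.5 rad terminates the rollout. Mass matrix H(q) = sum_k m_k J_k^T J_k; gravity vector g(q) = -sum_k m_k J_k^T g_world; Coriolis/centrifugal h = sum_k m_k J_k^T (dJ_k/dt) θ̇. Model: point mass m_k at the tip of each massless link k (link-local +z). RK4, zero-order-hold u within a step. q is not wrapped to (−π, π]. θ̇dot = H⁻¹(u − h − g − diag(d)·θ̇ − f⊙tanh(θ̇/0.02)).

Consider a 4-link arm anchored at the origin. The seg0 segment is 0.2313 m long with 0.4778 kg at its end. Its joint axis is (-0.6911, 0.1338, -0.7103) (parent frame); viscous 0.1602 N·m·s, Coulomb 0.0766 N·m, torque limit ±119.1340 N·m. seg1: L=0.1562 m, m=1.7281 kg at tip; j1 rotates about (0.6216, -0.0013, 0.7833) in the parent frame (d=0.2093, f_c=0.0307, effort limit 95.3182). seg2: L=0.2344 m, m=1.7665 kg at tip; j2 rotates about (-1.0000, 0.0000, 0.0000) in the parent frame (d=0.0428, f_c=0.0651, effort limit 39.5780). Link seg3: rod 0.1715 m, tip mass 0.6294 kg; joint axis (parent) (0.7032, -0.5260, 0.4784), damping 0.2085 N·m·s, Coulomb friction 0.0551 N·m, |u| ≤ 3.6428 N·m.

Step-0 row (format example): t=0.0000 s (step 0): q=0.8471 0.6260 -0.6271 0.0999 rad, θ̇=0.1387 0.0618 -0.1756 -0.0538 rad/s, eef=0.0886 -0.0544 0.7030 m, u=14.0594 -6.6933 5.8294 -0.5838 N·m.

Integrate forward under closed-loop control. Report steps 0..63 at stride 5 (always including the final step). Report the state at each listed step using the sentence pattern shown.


t=0.1000 s (step 5): q=1.1280 0.7187 -0.7720 0.1072 rad, θ̇=4.3834 1.1622 -1.9539 0.1342 rad/s, eef=0.1023 -0.0240 0.6680 m, u=0.8460 -3.6167 4.5403 -0.4422 N·m.
t=0.2000 s (step 10): q=1.6012 0.8000 -0.9568 0.1154 rad, θ̇=4.7903 0.3869 -1.6875 0.0325 rad/s, eef=0.1212 0.0577 0.6142 m, u=-5.5933 0.6339 2.2356 -0.2172 N·m.
t=0.3000 s (step 15): q=2.0511 0.8027 -1.1035 0.1270 rad, θ̇=4.1276 -0.2721 -1.2513 0.2094 rad/s, eef=0.1506 0.1553 0.5509 m, u=-8.4936 4.0954 0.6224 -0.3050 N·m.
t=0.4000 s (step 20): q=2.4191 0.7569 -1.2133 0.1393 rad, θ̇=3.2296 -0.5929 -0.9575 0.0345 rad/s, eef=0.1957 0.2365 0.4763 m, u=-9.6570 6.5162 -0.4133 -0.1891 N·m.
t=0.5000 s (step 25): q=2.7017 0.6977 -1.2933 0.1502 rad, θ̇=2.4472 -0.5643 -0.6640 0.1578 rad/s, eef=0.2464 0.2860 0.3999 m, u=-9.6838 7.7892 -0.9960 -0.3169 N·m.
t=0.6000 s (step 30): q=2.9151 0.6476 -1.3526 0.1574 rad, θ̇=1.8483 -0.4243 -0.5268 0.0303 rad/s, eef=0.2906 0.3066 0.3331 m, u=-9.0372 8.2526 -1.2203 -0.2675 N·m.
t=0.7000 s (step 35): q=3.0775 0.6149 -1.3999 0.1617 rad, θ̇=1.4183 -0.2379 -0.4337 0.0339 rad/s, eef=0.3225 0.3091 0.2806 m, u=-8.0867 8.2245 -1.2010 -0.3169 N·m.
t=0.8000 s (step 40): q=3.2030 0.5993 -1.4407 0.1642 rad, θ̇=1.1062 -0.0790 -0.3754 0.0642 rad/s, eef=0.3420 0.3030 0.2421 m, u=-7.1013 7.9958 -1.0570 -0.3844 N·m.
t=0.9000 s (step 45): q=3.3013 0.5964 -1.4774 0.1662 rad, θ̇=0.8673 0.0181 -0.3452 0.0498 rad/s, eef=0.3516 0.2942 0.2147 m, u=-6.2170 7.7418 -0.8737 -0.4149 N·m.
t=1.0000 s (step 50): q=3.3783 0.6005 -1.5115 0.1668 rad, θ̇=0.6839 0.0720 -0.3159 0.0390 rad/s, eef=0.3546 0.2855 0.1953 m, u=-5.4893 7.5189 -0.7001 -0.4424 N·m.
t=1.1000 s (step 55): q=3.4398 0.6096 -1.5420 0.1665 rad, θ̇=0.5516 0.1146 -0.2774 0.0293 rad/s, eef=0.3536 0.2778 0.1818 m, u=-4.9108 7.3152 -0.5559 -0.4631 N·m.
t=1.2000 s (step 60): q=3.4896 0.6220 -1.5685 0.1655 rad, θ̇=0.4512 0.1393 -0.2367 0.0215 rad/s, eef=0.3504 0.2712 0.1724 m, u=-4.4523 7.1500 -0.4403 -0.4792 N·m.
t=1.2600 s (step 63): q=3.5152 0.6303 -1.5825 0.1646 rad, θ̇=0.4025 0.1472 -0.2125 0.0174 rad/s, eef=0.3480 0.2677 0.1684 m.


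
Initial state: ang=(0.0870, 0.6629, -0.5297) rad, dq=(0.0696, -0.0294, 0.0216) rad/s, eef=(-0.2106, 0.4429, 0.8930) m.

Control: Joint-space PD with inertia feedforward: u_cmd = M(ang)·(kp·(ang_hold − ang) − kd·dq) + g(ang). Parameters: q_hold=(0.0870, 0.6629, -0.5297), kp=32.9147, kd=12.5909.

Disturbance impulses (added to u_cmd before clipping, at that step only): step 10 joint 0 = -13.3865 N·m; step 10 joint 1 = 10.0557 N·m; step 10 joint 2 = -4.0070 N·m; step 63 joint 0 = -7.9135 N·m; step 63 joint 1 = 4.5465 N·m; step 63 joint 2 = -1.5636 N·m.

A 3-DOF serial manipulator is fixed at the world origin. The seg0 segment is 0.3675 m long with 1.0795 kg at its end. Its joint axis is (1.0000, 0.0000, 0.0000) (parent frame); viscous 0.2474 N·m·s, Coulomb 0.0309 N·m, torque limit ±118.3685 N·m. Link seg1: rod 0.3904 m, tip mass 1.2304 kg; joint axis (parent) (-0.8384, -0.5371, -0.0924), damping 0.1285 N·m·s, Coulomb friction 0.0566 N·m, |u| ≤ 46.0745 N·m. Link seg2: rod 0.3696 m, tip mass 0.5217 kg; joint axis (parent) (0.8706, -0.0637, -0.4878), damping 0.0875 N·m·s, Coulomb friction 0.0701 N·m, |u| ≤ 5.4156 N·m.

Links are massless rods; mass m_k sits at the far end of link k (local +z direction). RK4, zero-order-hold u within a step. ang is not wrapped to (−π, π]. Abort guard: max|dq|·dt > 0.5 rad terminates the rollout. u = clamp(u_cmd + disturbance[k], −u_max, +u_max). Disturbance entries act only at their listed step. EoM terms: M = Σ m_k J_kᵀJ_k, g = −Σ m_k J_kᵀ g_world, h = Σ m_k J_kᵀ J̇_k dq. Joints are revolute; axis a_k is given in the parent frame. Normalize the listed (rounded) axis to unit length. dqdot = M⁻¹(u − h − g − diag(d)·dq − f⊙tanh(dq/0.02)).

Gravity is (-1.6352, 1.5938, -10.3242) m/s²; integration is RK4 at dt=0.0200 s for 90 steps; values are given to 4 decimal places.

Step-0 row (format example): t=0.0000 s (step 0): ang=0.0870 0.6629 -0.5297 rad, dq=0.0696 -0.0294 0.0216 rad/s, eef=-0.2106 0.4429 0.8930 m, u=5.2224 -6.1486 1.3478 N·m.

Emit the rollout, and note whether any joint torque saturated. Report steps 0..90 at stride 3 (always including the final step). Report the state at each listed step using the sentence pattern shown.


t=0.0600 s (step 3): ang=0.0898 0.6618 -0.5294 rad, dq=0.0286 -0.0072 0.0039 rad/s, eef=-0.2104 0.4398 0.8948 m, u=5.8909 -6.5259 1.4459 N·m.
t=0.1200 s (step 6): ang=0.0908 0.6616 -0.5294 rad, dq=0.0063 -0.0008 0.0021 rad/s, eef=-0.2104 0.4389 0.8954 m, u=6.2395 -6.7099 1.4910 N·m.
t=0.1800 s (step 9): ang=0.0909 0.6616 -0.5294 rad, dq=-0.0034 0.0017 0.0014 rad/s, eef=-0.2104 0.4388 0.8954 m, u=6.4136 -6.8002 1.5128 N·m.
t=0.2400 s (step 12): ang=0.0904 0.6664 -0.5583 rad, dq=-0.0158 0.1387 -0.7111 rad/s, eef=-0.2105 0.4468 0.8852 m, u=9.2946 -8.9179 2.3142 N·m.
t=0.3000 s (step 15): ang=0.0893 0.6724 -0.5800 rad, dq=-0.0174 0.0675 -0.1000 rad/s, eef=-0.2110 0.4544 0.8757 m, u=7.9764 -7.8985 1.8857 N·m.
t=0.3600 s (step 18): ang=0.0883 0.6744 -0.5806 rad, dq=-0.0140 -0.0025 0.0135 rad/s, eef=-0.2114 0.4562 0.8741 m, u=7.2865 -7.3787 1.7187 N·m.
t=0.4200 s (step 21): ang=0.0879 0.6735 -0.5797 rad, dq=-0.0020 -0.0227 0.0176 rad/s, eef=-0.2113 0.4561 0.8746 m, u=6.9302 -7.1531 1.6623 N·m.
t=0.4800 s (step 24): ang=0.0879 0.6720 -0.5786 rad, dq=0.0038 -0.0274 0.0179 rad/s, eef=-0.2110 0.4551 0.8757 m, u=6.7511 -7.0428 1.6356 N·m.
t=0.5400 s (step 27): ang=0.0882 0.6703 -0.5775 rad, dq=0.0056 -0.0271 0.0174 rad/s, eef=-0.2107 0.4539 0.8770 m, u=6.6611 -6.9860 1.6222 N·m.
t=0.6000 s (step 30): ang=0.0886 0.6688 -0.5765 rad, dq=0.0056 -0.0247 0.0168 rad/s, eef=-0.2104 0.4527 0.8782 m, u=6.6156 -6.9560 1.6152 N·m.
t=0.6600 s (step 33): ang=0.0889 0.6674 -0.5755 rad, dq=0.0048 -0.0217 0.0161 rad/s, eef=-0.2101 0.4516 0.8794 m, u=6.5926 -6.9393 1.6113 N·m.
t=0.7200 s (step 36): ang=0.0892 0.6662 -0.5746 rad, dq=0.0038 -0.0189 0.0154 rad/s, eef=-0.2099 0.4507 0.8804 m, u=6.5809 -6.9291 1.6088 N·m.
t=0.7800 s (step 39): ang=0.0894 0.6651 -0.5737 rad, dq=0.0027 -0.0165 0.0147 rad/s, eef=-0.2097 0.4499 0.8812 m, u=6.5750 -6.9220 1.6069 N·m.
t=0.8400 s (step 42): ang=0.0895 0.6642 -0.5728 rad, dq=0.0017 -0.0145 0.0140 rad/s, eef=-0.2096 0.4492 0.8820 m, u=6.5721 -6.9166 1.6053 N·m.
t=0.9000 s (step 45): ang=0.0896 0.6634 -0.5720 rad, dq=0.0008 -0.0128 0.0134 rad/s, eef=-0.2094 0.4486 0.8827 m, u=6.5708 -6.9120 1.6038 N·m.
t=0.9600 s (step 48): ang=0.0896 0.6626 -0.5712 rad, dq=0.0001 -0.0114 0.0129 rad/s, eef=-0.2093 0.4481 0.8833 m, u=6.5703 -6.9080 1.6024 N·m.
t=1.0200 s (step 51): ang=0.0896 0.6620 -0.5704 rad, dq=-0.0005 -0.0101 0.0124 rad/s, eef=-0.2092 0.4477 0.8838 m, u=6.5705 -6.9044 1.6010 N·m.
t=1.0800 s (step 54): ang=0.0895 0.6614 -0.5697 rad, dq=-0.0010 -0.0091 0.0119 rad/s, eef=-0.2091 0.4473 0.8843 m, u=6.5710 -6.9011 1.5997 N·m.
t=1.1400 s (step 57): ang=0.0894 0.6609 -0.5690 rad, dq=-0.0014 -0.0082 0.0115 rad/s, eef=-0.2090 0.4470 0.8847 m, u=6.5717 -6.8981 1.5984 N·m.
t=1.2000 s (step 60): ang=0.0894 0.6604 -0.5683 rad, dq=-0.0016 -0.0073 0.0112 rad/s, eef=-0.2089 0.4468 0.8851 m, u=6.5727 -6.8954 1.5971 N·m.
t=1.2600 s (step 63): ang=0.0893 0.6600 -0.5677 rad, dq=-0.0018 -0.0066 0.0108 rad/s, eef=-0.2089 0.4465 0.8854 m, u=-1.3397 -2.3464 0.0322 N·m.
t=1.3200 s (step 66): ang=0.0857 0.6608 -0.5757 rad, dq=-0.0496 0.0248 -0.0174 rad/s, eef=-0.2088 0.4514 0.8813 m, u=7.9059 -7.6241 1.7893 N·m.
t=1.3800 s (step 69): ang=0.0837 0.6614 -0.5752 rad, dq=-0.0177 -0.0016 0.0119 rad/s, eef=-0.2089 0.4534 0.8802 m, u=7.2659 -7.2443 1.6864 N·m.
t=1.4400 s (step 72): ang=0.0833 0.6611 -0.5745 rad, dq=0.0004 -0.0080 0.0131 rad/s, eef=-0.2089 0.4535 0.8804 m, u=6.9379 -7.0667 1.6429 N·m.
t=1.5000 s (step 75): ang=0.0836 0.6605 -0.5737 rad, dq=0.0076 -0.0098 0.0132 rad/s, eef=-0.2088 0.4529 0.8810 m, u=6.7748 -6.9789 1.6215 N·m.
t=1.5600 s (step 78): ang=0.0841 0.6599 -0.5729 rad, dq=0.0096 -0.0099 0.0130 rad/s, eef=-0.2087 0.4520 0.8817 m, u=6.6921 -6.9344 1.6107 N·m.
t=1.6200 s (step 81): ang=0.0847 0.6594 -0.5721 rad, dq=0.0093 -0.0092 0.0126 rad/s, eef=-0.2086 0.4511 0.8825 m, u=6.6492 -6.9111 1.6049 N·m.
t=1.6800 s (step 84): ang=0.0852 0.6588 -0.5714 rad, dq=0.0082 -0.0082 0.0122 rad/s, eef=-0.2085 0.4502 0.8832 m, u=6.6263 -6.8983 1.6015 N·m.
t=1.7400 s (step 87): ang=0.0856 0.6584 -0.5707 rad, dq=0.0069 -0.0073 0.0117 rad/s, eef=-0.2084 0.4495 0.8838 m, u=6.6136 -6.8908 1.5993 N·m.
t=1.8000 s (step 90): ang=0.0860 0.6580 -0.5700 rad, dq=0.0056 -0.0064 0.0113 rad/s, eef=-0.2084 0.4489 0.8844 m.
any joint saturated: no


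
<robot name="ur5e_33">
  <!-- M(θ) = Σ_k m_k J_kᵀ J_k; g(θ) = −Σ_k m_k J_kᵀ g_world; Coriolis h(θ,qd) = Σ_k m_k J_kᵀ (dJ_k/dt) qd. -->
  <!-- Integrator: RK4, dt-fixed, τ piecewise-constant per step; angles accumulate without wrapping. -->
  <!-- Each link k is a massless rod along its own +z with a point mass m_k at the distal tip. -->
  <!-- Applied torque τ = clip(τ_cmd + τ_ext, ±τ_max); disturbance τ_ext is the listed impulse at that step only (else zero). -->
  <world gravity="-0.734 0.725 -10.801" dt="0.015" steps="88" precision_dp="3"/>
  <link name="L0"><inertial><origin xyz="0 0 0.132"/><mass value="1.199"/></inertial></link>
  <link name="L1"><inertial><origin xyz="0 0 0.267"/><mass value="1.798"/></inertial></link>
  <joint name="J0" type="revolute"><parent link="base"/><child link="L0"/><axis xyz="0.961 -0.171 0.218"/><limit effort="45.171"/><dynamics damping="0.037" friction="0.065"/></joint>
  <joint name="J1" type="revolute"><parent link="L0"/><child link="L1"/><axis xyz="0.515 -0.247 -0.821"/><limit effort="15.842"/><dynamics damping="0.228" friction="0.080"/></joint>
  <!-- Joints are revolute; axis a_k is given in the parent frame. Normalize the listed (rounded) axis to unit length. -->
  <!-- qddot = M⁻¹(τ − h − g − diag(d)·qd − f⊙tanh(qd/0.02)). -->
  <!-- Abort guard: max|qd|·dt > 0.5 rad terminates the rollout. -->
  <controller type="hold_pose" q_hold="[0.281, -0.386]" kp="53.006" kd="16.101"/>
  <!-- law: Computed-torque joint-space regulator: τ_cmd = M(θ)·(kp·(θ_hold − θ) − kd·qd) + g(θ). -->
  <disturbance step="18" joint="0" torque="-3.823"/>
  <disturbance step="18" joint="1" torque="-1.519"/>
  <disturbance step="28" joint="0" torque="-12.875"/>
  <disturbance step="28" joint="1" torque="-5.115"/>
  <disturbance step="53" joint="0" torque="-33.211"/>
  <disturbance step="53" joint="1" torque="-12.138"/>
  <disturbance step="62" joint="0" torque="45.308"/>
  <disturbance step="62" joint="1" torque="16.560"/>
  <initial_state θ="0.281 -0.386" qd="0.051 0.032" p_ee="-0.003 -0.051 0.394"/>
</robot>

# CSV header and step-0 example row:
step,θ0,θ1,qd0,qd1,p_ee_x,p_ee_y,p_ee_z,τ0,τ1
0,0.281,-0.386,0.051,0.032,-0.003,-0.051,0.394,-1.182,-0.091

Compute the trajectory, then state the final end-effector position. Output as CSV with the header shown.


step,θ0,θ1,qd0,qd1,p_ee_x,p_ee_y,p_ee_z,τ0,τ1
1,0.282,-0.387,-0.000,0.127,-0.003,-0.051,0.394,-1.127,-0.074
2,0.283,-0.387,-0.019,0.145,-0.003,-0.051,0.394,-1.083,-0.059
3,0.283,-0.387,-0.029,0.147,-0.003,-0.051,0.394,-1.050,-0.046
4,0.284,-0.388,-0.037,0.147,-0.003,-0.051,0.393,-1.022,-0.036
5,0.284,-0.388,-0.043,0.146,-0.003,-0.052,0.393,-1.000,-0.027
6,0.284,-0.388,-0.047,0.146,-0.003,-0.052,0.393,-0.982,-0.020
7,0.285,-0.388,-0.051,0.146,-0.003,-0.052,0.393,-0.967,-0.014
8,0.285,-0.389,-0.054,0.146,-0.003,-0.052,0.393,-0.954,-0.009
9,0.285,-0.389,-0.056,0.146,-0.003,-0.052,0.393,-0.944,-0.005
10,0.285,-0.389,-0.057,0.145,-0.003,-0.052,0.393,-0.935,-0.002
11,0.285,-0.390,-0.059,0.145,-0.003,-0.052,0.393,-0.928,0.001
12,0.285,-0.390,-0.059,0.145,-0.003,-0.052,0.393,-0.923,0.003
13,0.285,-0.390,-0.060,0.145,-0.003,-0.052,0.393,-0.918,0.005
14,0.285,-0.391,-0.060,0.145,-0.003,-0.051,0.393,-0.914,0.007
15,0.285,-0.391,-0.061,0.145,-0.003,-0.051,0.393,-0.910,0.009
16,0.285,-0.391,-0.061,0.145,-0.003,-0.051,0.393,-0.908,0.010
17,0.285,-0.391,-0.061,0.145,-0.003,-0.051,0.393,-0.905,0.011
18,0.285,-0.392,-0.061,0.145,-0.003,-0.051,0.393,-4.727,-1.507
19,0.285,-0.395,-0.137,-0.192,-0.003,-0.051,0.394,0.057,0.385
20,0.282,-0.396,-0.089,-0.180,-0.003,-0.050,0.394,-0.122,0.319
21,0.280,-0.396,-0.060,-0.148,-0.003,-0.049,0.394,-0.260,0.266
22,0.279,-0.397,-0.033,-0.135,-0.002,-0.048,0.394,-0.373,0.224
23,0.278,-0.396,-0.009,-0.131,-0.002,-0.048,0.394,-0.466,0.189
24,0.277,-0.396,0.010,-0.127,-0.002,-0.048,0.394,-0.541,0.161
25,0.277,-0.396,0.023,-0.122,-0.002,-0.047,0.394,-0.600,0.139
26,0.276,-0.395,0.033,-0.119,-0.002,-0.047,0.394,-0.648,0.120
27,0.276,-0.395,0.042,-0.118,-0.002,-0.047,0.394,-0.687,0.105
28,0.276,-0.394,0.049,-0.118,-0.002,-0.047,0.394,-13.595,-5.022
29,0.274,-0.404,-0.295,-0.995,-0.002,-0.045,0.394,2.471,1.315
30,0.268,-0.410,-0.413,-0.201,-0.002,-0.042,0.394,1.879,1.059
31,0.262,-0.411,-0.286,-0.173,-0.001,-0.040,0.395,1.392,0.878
32,0.258,-0.412,-0.179,-0.165,-0.001,-0.038,0.395,0.991,0.731
33,0.255,-0.413,-0.094,-0.161,-0.001,-0.037,0.395,0.659,0.610
34,0.254,-0.413,-0.041,-0.127,-0.001,-0.036,0.395,0.396,0.511
35,0.253,-0.413,0.006,-0.113,-0.001,-0.036,0.395,0.179,0.431
36,0.252,-0.413,0.041,-0.103,-0.001,-0.036,0.395,0.004,0.366
37,0.252,-0.412,0.068,-0.096,-0.001,-0.036,0.395,-0.139,0.313
38,0.253,-0.411,0.089,-0.092,-0.001,-0.036,0.395,-0.257,0.269
39,0.253,-0.410,0.101,-0.080,-0.001,-0.036,0.395,-0.353,0.233
40,0.254,-0.409,0.105,-0.064,-0.001,-0.037,0.395,-0.429,0.203
41,0.255,-0.408,0.108,-0.053,-0.001,-0.037,0.395,-0.491,0.179
42,0.256,-0.407,0.110,-0.048,-0.001,-0.038,0.395,-0.542,0.159
43,0.257,-0.406,0.112,-0.046,-0.001,-0.038,0.395,-0.583,0.143
44,0.258,-0.404,0.112,-0.046,-0.001,-0.039,0.395,-0.618,0.129
45,0.259,-0.403,0.112,-0.048,-0.001,-0.040,0.395,-0.648,0.118
46,0.259,-0.402,0.111,-0.050,-0.001,-0.040,0.395,-0.672,0.108
47,0.260,-0.400,0.110,-0.054,-0.001,-0.041,0.395,-0.694,0.099
48,0.261,-0.399,0.109,-0.058,-0.001,-0.041,0.395,-0.712,0.092
49,0.262,-0.398,0.107,-0.063,-0.001,-0.042,0.395,-0.728,0.085
50,0.263,-0.397,0.106,-0.069,-0.002,-0.042,0.395,-0.742,0.079
51,0.264,-0.395,0.105,-0.074,-0.002,-0.043,0.394,-0.755,0.074
52,0.264,-0.394,0.104,-0.080,-0.002,-0.043,0.394,-0.767,0.069
53,0.265,-0.393,0.103,-0.086,-0.002,-0.044,0.394,-33.989,-12.073
54,0.253,-0.393,-1.593,-0.183,-0.001,-0.039,0.395,7.532,3.101
55,0.232,-0.394,-1.167,-0.184,0.000,-0.031,0.396,6.078,2.563
56,0.216,-0.395,-0.825,-0.186,0.001,-0.025,0.396,4.880,2.121
57,0.205,-0.396,-0.553,-0.186,0.002,-0.020,0.396,3.893,1.757
58,0.198,-0.397,-0.338,-0.184,0.002,-0.017,0.396,3.078,1.457
59,0.193,-0.398,-0.170,-0.180,0.003,-0.016,0.396,2.406,1.210
60,0.191,-0.399,-0.040,-0.171,0.003,-0.015,0.396,1.851,1.007
61,0.191,-0.399,0.048,-0.136,0.003,-0.014,0.396,1.403,0.842
62,0.191,-0.399,0.116,-0.114,0.003,-0.014,0.396,45.171,15.842
63,0.217,-0.420,3.244,-2.233,0.001,-0.021,0.396,-10.330,-3.282
64,0.255,-0.435,2.005,-0.279,-0.001,-0.033,0.395,-8.676,-2.758
65,0.280,-0.434,1.465,0.036,-0.002,-0.043,0.394,-7.313,-2.272
66,0.300,-0.434,1.075,0.164,-0.003,-0.051,0.393,-6.191,-1.866
67,0.315,-0.433,0.825,0.089,-0.004,-0.056,0.392,-5.267,-1.521
68,0.325,-0.432,0.566,0.190,-0.005,-0.060,0.392,-4.506,-1.247
69,0.333,-0.431,0.416,0.114,-0.005,-0.064,0.391,-3.879,-1.012
70,0.339,-0.431,0.247,0.188,-0.006,-0.066,0.391,-3.362,-0.828
71,0.342,-0.429,0.145,0.160,-0.006,-0.067,0.391,-2.936,-0.671
72,0.344,-0.428,0.049,0.183,-0.006,-0.068,0.390,-2.584,-0.544
73,0.345,-0.428,-0.006,0.149,-0.006,-0.069,0.390,-2.303,-0.441
74,0.345,-0.427,-0.058,0.152,-0.006,-0.069,0.390,-2.075,-0.358
75,0.345,-0.427,-0.095,0.146,-0.006,-0.069,0.390,-1.889,-0.290
76,0.344,-0.427,-0.111,0.116,-0.006,-0.068,0.390,-1.740,-0.234
77,0.343,-0.428,-0.122,0.092,-0.006,-0.068,0.391,-1.621,-0.189
78,0.342,-0.428,-0.133,0.082,-0.006,-0.067,0.391,-1.522,-0.153
79,0.341,-0.429,-0.141,0.078,-0.006,-0.067,0.391,-1.440,-0.122
80,0.339,-0.430,-0.146,0.077,-0.006,-0.066,0.391,-1.372,-0.097
81,0.338,-0.431,-0.149,0.077,-0.005,-0.065,0.391,-1.315,-0.076
82,0.336,-0.431,-0.150,0.077,-0.005,-0.065,0.391,-1.268,-0.059
83,0.335,-0.432,-0.150,0.077,-0.005,-0.064,0.391,-1.228,-0.044
84,0.333,-0.433,-0.148,0.077,-0.005,-0.063,0.391,-1.194,-0.032
85,0.332,-0.433,-0.145,0.078,-0.005,-0.063,0.391,-1.166,-0.021
86,0.330,-0.434,-0.141,0.078,-0.005,-0.062,0.391,-1.142,-0.012
87,0.329,-0.435,-0.137,0.078,-0.005,-0.061,0.392,-1.122,-0.005
88,0.327,-0.435,-0.133,0.079,-0.005,-0.061,0.392,,
# final p_ee position (m): -0.005 -0.061 0.392
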